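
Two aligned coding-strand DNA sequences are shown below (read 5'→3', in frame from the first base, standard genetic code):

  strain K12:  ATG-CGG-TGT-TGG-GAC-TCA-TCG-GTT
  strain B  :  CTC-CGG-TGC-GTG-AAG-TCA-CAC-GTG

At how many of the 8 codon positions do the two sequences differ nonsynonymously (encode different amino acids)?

4

Codon 1: ATG Met / CTC Leu — nonsynonymous.
Codon 2: CGG Arg / CGG Arg — identical.
Codon 3: TGT Cys / TGC Cys — synonymous.
Codon 4: TGG Trp / GTG Val — nonsynonymous.
Codon 5: GAC Asp / AAG Lys — nonsynonymous.
Codon 6: TCA Ser / TCA Ser — identical.
Codon 7: TCG Ser / CAC His — nonsynonymous.
Codon 8: GTT Val / GTG Val — synonymous.
Nonsynonymous differences: 4.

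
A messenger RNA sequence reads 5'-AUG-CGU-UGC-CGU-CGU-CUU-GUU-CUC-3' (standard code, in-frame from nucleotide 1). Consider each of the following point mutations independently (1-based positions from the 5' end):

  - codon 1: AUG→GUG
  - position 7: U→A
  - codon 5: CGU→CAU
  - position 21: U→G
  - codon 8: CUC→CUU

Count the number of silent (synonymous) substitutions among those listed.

Codon 1: AUG (Met) → GUG (Val) — missense.
Codon 3: UGC (Cys) → AGC (Ser) — missense.
Codon 5: CGU (Arg) → CAU (His) — missense.
Codon 7: GUU (Val) → GUG (Val) — synonymous.
Codon 8: CUC (Leu) → CUU (Leu) — synonymous.
Synonymous: 2 of 5.

2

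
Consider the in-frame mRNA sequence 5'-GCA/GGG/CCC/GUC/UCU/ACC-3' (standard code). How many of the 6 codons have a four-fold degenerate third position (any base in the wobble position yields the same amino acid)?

Codon 1 GCA (Ala): third position 4-fold.
Codon 2 GGG (Gly): third position 4-fold.
Codon 3 CCC (Pro): third position 4-fold.
Codon 4 GUC (Val): third position 4-fold.
Codon 5 UCU (Ser): third position 4-fold.
Codon 6 ACC (Thr): third position 4-fold.
Four-fold degenerate third positions: 6.

6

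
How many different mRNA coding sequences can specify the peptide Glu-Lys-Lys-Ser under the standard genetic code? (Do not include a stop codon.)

Glu: 2 codons.
Lys: 2 codons.
Lys: 2 codons.
Ser: 6 codons.
2 × 2 × 2 × 6 = 48.

48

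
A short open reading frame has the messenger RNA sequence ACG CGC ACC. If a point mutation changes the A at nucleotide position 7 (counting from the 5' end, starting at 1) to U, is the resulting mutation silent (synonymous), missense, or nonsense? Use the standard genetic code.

Position 7 falls in codon 3: ACC → Thr.
After the substitution the codon is UCC → Ser.
Thr ≠ Ser, so this is a missense mutation.

missense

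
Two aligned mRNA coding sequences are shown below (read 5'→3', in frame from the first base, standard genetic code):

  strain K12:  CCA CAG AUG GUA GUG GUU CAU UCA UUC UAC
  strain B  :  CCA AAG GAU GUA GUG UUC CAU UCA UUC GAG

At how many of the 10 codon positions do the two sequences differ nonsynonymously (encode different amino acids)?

Codon 1: CCA Pro / CCA Pro — identical.
Codon 2: CAG Gln / AAG Lys — nonsynonymous.
Codon 3: AUG Met / GAU Asp — nonsynonymous.
Codon 4: GUA Val / GUA Val — identical.
Codon 5: GUG Val / GUG Val — identical.
Codon 6: GUU Val / UUC Phe — nonsynonymous.
Codon 7: CAU His / CAU His — identical.
Codon 8: UCA Ser / UCA Ser — identical.
Codon 9: UUC Phe / UUC Phe — identical.
Codon 10: UAC Tyr / GAG Glu — nonsynonymous.
Nonsynonymous differences: 4.

4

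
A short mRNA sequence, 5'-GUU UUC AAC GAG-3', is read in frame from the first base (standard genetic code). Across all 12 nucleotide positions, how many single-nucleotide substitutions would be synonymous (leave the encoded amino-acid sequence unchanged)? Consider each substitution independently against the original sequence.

6

Codon 1 (GUU, Val): 3 synonymous substitutions.
Codon 2 (UUC, Phe): 1 synonymous substitution.
Codon 3 (AAC, Asn): 1 synonymous substitution.
Codon 4 (GAG, Glu): 1 synonymous substitution.
Total: 3 + 1 + 1 + 1 = 6.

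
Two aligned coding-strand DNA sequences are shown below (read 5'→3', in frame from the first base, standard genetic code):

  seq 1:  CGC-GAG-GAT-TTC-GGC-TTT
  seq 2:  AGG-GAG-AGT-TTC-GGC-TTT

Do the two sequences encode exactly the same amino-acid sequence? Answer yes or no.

Codon 1: CGC Arg / AGG Arg — synonymous.
Codon 2: GAG Glu / GAG Glu — identical.
Codon 3: GAT Asp / AGT Ser — nonsynonymous.
Codon 4: TTC Phe / TTC Phe — identical.
Codon 5: GGC Gly / GGC Gly — identical.
Codon 6: TTT Phe / TTT Phe — identical.
Nonsynonymous differences: 1 → different protein.

no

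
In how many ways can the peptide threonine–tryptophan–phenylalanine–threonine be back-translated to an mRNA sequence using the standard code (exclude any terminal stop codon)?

32

Thr: 4 codons.
Trp: 1 codon.
Phe: 2 codons.
Thr: 4 codons.
4 × 1 × 2 × 4 = 32.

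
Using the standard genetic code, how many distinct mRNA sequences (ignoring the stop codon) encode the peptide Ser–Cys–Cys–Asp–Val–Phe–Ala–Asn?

Ser: 6 codons.
Cys: 2 codons.
Cys: 2 codons.
Asp: 2 codons.
Val: 4 codons.
Phe: 2 codons.
Ala: 4 codons.
Asn: 2 codons.
6 × 2 × 2 × 2 × 4 × 2 × 4 × 2 = 3072.

3072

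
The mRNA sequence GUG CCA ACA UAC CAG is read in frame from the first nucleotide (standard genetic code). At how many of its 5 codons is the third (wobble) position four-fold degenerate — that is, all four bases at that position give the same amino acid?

Codon 1 GUG (Val): third position 4-fold.
Codon 2 CCA (Pro): third position 4-fold.
Codon 3 ACA (Thr): third position 4-fold.
Codon 4 UAC (Tyr): third position 2-fold.
Codon 5 CAG (Gln): third position 2-fold.
Four-fold degenerate third positions: 3.

3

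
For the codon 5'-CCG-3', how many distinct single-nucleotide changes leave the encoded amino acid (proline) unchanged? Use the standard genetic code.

Position 1: none → 0 synonymous.
Position 2: none → 0 synonymous.
Position 3: CCT, CCC, CCA → 3 synonymous.
Total: 0 + 0 + 3 = 3.

3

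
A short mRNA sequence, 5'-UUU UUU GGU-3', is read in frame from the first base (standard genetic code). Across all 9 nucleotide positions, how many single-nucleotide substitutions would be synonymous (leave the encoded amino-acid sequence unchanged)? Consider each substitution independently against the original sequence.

Codon 1 (UUU, Phe): 1 synonymous substitution.
Codon 2 (UUU, Phe): 1 synonymous substitution.
Codon 3 (GGU, Gly): 3 synonymous substitutions.
Total: 1 + 1 + 3 = 5.

5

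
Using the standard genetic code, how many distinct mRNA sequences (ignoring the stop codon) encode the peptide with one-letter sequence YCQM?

8

Tyr: 2 codons.
Cys: 2 codons.
Gln: 2 codons.
Met: 1 codon.
2 × 2 × 2 × 1 = 8.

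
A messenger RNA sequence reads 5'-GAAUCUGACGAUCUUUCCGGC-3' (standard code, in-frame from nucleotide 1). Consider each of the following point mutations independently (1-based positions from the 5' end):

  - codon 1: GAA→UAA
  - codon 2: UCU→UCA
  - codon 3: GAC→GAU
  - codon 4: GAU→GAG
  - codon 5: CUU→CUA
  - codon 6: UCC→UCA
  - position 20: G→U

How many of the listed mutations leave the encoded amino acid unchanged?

4

Codon 1: GAA (Glu) → UAA (Stop) — nonsense.
Codon 2: UCU (Ser) → UCA (Ser) — synonymous.
Codon 3: GAC (Asp) → GAU (Asp) — synonymous.
Codon 4: GAU (Asp) → GAG (Glu) — missense.
Codon 5: CUU (Leu) → CUA (Leu) — synonymous.
Codon 6: UCC (Ser) → UCA (Ser) — synonymous.
Codon 7: GGC (Gly) → GUC (Val) — missense.
Synonymous: 4 of 7.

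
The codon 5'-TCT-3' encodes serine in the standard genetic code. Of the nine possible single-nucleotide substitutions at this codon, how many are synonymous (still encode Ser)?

3

Position 1: none → 0 synonymous.
Position 2: none → 0 synonymous.
Position 3: TCC, TCA, TCG → 3 synonymous.
Total: 0 + 0 + 3 = 3.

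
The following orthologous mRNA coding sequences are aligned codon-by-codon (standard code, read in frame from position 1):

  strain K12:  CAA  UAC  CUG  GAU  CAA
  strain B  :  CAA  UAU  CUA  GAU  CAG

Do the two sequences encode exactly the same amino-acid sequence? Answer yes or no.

Codon 1: CAA Gln / CAA Gln — identical.
Codon 2: UAC Tyr / UAU Tyr — synonymous.
Codon 3: CUG Leu / CUA Leu — synonymous.
Codon 4: GAU Asp / GAU Asp — identical.
Codon 5: CAA Gln / CAG Gln — synonymous.
Nonsynonymous differences: 0 → same protein.

yes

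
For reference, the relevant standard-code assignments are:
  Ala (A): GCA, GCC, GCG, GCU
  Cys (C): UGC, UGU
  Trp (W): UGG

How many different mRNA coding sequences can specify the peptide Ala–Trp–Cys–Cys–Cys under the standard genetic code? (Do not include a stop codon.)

Ala: 4 codons.
Trp: 1 codon.
Cys: 2 codons.
Cys: 2 codons.
Cys: 2 codons.
4 × 1 × 2 × 2 × 2 = 32.

32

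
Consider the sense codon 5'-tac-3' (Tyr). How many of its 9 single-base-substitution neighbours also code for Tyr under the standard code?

1

Position 1: none → 0 synonymous.
Position 2: none → 0 synonymous.
Position 3: TAT → 1 synonymous.
Total: 0 + 0 + 1 = 1.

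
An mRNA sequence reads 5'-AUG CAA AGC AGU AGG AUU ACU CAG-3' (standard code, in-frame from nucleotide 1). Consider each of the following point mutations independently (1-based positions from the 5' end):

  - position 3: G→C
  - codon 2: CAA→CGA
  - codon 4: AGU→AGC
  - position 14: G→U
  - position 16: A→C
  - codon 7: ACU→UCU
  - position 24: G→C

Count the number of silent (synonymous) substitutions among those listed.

1

Codon 1: AUG (Met) → AUC (Ile) — missense.
Codon 2: CAA (Gln) → CGA (Arg) — missense.
Codon 4: AGU (Ser) → AGC (Ser) — synonymous.
Codon 5: AGG (Arg) → AUG (Met) — missense.
Codon 6: AUU (Ile) → CUU (Leu) — missense.
Codon 7: ACU (Thr) → UCU (Ser) — missense.
Codon 8: CAG (Gln) → CAC (His) — missense.
Synonymous: 1 of 7.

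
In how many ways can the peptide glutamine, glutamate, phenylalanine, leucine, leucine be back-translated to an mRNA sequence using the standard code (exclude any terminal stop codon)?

Gln: 2 codons.
Glu: 2 codons.
Phe: 2 codons.
Leu: 6 codons.
Leu: 6 codons.
2 × 2 × 2 × 6 × 6 = 288.

288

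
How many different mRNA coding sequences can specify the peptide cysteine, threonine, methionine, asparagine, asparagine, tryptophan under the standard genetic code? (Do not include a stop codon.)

32

Cys: 2 codons.
Thr: 4 codons.
Met: 1 codon.
Asn: 2 codons.
Asn: 2 codons.
Trp: 1 codon.
2 × 4 × 1 × 2 × 2 × 1 = 32.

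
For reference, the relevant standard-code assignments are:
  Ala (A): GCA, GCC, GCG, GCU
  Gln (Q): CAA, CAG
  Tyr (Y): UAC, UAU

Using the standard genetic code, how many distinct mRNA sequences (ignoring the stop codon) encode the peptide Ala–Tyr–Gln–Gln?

32

Ala: 4 codons.
Tyr: 2 codons.
Gln: 2 codons.
Gln: 2 codons.
4 × 2 × 2 × 2 = 32.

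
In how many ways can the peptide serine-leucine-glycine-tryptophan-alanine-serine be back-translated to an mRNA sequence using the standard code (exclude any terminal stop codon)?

Ser: 6 codons.
Leu: 6 codons.
Gly: 4 codons.
Trp: 1 codon.
Ala: 4 codons.
Ser: 6 codons.
6 × 6 × 4 × 1 × 4 × 6 = 3456.

3456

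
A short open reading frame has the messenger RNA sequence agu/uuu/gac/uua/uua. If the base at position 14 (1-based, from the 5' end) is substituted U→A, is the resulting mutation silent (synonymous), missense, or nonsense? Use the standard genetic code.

nonsense

Position 14 falls in codon 5: UUA → Leu.
After the substitution the codon is UAA → Stop.
The new codon is a stop codon, so this is a nonsense mutation.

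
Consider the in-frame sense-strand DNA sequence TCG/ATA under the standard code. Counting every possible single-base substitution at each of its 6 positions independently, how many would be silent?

5

Codon 1 (TCG, Ser): 3 synonymous substitutions.
Codon 2 (ATA, Ile): 2 synonymous substitutions.
Total: 3 + 2 = 5.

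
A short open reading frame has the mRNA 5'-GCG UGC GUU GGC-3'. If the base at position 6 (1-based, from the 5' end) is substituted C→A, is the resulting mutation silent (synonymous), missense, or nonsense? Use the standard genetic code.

Position 6 falls in codon 2: UGC → Cys.
After the substitution the codon is UGA → Stop.
The new codon is a stop codon, so this is a nonsense mutation.

nonsense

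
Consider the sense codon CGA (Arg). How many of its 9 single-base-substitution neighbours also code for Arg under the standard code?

Position 1: AGA → 1 synonymous.
Position 2: none → 0 synonymous.
Position 3: CGT, CGC, CGG → 3 synonymous.
Total: 1 + 0 + 3 = 4.

4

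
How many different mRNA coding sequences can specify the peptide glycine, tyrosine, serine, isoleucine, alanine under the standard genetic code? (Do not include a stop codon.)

Gly: 4 codons.
Tyr: 2 codons.
Ser: 6 codons.
Ile: 3 codons.
Ala: 4 codons.
4 × 2 × 6 × 3 × 4 = 576.

576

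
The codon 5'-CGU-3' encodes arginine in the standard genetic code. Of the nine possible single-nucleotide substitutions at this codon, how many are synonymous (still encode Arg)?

Position 1: none → 0 synonymous.
Position 2: none → 0 synonymous.
Position 3: CGC, CGA, CGG → 3 synonymous.
Total: 0 + 0 + 3 = 3.

3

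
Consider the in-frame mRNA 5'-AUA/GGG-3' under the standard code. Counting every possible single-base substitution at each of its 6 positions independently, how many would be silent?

Codon 1 (AUA, Ile): 2 synonymous substitutions.
Codon 2 (GGG, Gly): 3 synonymous substitutions.
Total: 2 + 3 = 5.

5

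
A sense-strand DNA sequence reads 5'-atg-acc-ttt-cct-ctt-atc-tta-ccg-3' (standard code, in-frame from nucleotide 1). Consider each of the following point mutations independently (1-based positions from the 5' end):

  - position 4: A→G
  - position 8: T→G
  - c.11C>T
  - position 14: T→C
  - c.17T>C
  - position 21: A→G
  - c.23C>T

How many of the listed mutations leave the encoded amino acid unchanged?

1

Codon 2: ACC (Thr) → GCC (Ala) — missense.
Codon 3: TTT (Phe) → TGT (Cys) — missense.
Codon 4: CCT (Pro) → CTT (Leu) — missense.
Codon 5: CTT (Leu) → CCT (Pro) — missense.
Codon 6: ATC (Ile) → ACC (Thr) — missense.
Codon 7: TTA (Leu) → TTG (Leu) — synonymous.
Codon 8: CCG (Pro) → CTG (Leu) — missense.
Synonymous: 1 of 7.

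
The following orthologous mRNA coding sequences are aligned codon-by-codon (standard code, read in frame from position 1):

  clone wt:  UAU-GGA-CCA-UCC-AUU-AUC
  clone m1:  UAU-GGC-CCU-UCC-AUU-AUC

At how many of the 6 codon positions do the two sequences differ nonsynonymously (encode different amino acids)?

Codon 1: UAU Tyr / UAU Tyr — identical.
Codon 2: GGA Gly / GGC Gly — synonymous.
Codon 3: CCA Pro / CCU Pro — synonymous.
Codon 4: UCC Ser / UCC Ser — identical.
Codon 5: AUU Ile / AUU Ile — identical.
Codon 6: AUC Ile / AUC Ile — identical.
Nonsynonymous differences: 0.

0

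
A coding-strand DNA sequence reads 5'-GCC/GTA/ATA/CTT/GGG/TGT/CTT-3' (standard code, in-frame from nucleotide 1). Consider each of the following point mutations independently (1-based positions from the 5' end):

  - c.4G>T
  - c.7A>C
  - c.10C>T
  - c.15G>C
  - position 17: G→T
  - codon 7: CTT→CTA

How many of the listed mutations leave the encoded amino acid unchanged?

Codon 2: GTA (Val) → TTA (Leu) — missense.
Codon 3: ATA (Ile) → CTA (Leu) — missense.
Codon 4: CTT (Leu) → TTT (Phe) — missense.
Codon 5: GGG (Gly) → GGC (Gly) — synonymous.
Codon 6: TGT (Cys) → TTT (Phe) — missense.
Codon 7: CTT (Leu) → CTA (Leu) — synonymous.
Synonymous: 2 of 6.

2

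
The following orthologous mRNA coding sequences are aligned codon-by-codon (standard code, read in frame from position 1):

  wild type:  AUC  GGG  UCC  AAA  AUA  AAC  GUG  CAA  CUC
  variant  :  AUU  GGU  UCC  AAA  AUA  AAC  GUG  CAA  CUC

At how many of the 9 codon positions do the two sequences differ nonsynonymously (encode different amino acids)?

Codon 1: AUC Ile / AUU Ile — synonymous.
Codon 2: GGG Gly / GGU Gly — synonymous.
Codon 3: UCC Ser / UCC Ser — identical.
Codon 4: AAA Lys / AAA Lys — identical.
Codon 5: AUA Ile / AUA Ile — identical.
Codon 6: AAC Asn / AAC Asn — identical.
Codon 7: GUG Val / GUG Val — identical.
Codon 8: CAA Gln / CAA Gln — identical.
Codon 9: CUC Leu / CUC Leu — identical.
Nonsynonymous differences: 0.

0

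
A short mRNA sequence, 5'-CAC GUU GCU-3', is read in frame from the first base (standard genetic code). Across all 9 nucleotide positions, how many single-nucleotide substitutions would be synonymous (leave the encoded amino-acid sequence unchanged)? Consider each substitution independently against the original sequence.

7

Codon 1 (CAC, His): 1 synonymous substitution.
Codon 2 (GUU, Val): 3 synonymous substitutions.
Codon 3 (GCU, Ala): 3 synonymous substitutions.
Total: 1 + 3 + 3 = 7.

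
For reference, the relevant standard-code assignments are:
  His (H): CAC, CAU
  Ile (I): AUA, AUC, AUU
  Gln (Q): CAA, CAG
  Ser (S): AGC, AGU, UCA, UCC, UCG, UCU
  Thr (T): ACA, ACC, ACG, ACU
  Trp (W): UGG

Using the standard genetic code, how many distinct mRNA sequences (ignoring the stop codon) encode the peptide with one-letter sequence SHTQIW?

288

Ser: 6 codons.
His: 2 codons.
Thr: 4 codons.
Gln: 2 codons.
Ile: 3 codons.
Trp: 1 codon.
6 × 2 × 4 × 2 × 3 × 1 = 288.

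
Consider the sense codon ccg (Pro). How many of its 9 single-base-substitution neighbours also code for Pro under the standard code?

Position 1: none → 0 synonymous.
Position 2: none → 0 synonymous.
Position 3: CCU, CCC, CCA → 3 synonymous.
Total: 0 + 0 + 3 = 3.

3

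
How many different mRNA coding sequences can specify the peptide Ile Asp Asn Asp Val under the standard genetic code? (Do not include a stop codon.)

Ile: 3 codons.
Asp: 2 codons.
Asn: 2 codons.
Asp: 2 codons.
Val: 4 codons.
3 × 2 × 2 × 2 × 4 = 96.

96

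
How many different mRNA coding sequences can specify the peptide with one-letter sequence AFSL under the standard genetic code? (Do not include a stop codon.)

288

Ala: 4 codons.
Phe: 2 codons.
Ser: 6 codons.
Leu: 6 codons.
4 × 2 × 6 × 6 = 288.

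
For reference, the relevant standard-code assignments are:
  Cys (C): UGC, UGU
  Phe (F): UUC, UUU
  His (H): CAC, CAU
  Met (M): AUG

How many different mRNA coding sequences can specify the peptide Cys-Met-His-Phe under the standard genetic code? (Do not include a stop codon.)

Cys: 2 codons.
Met: 1 codon.
His: 2 codons.
Phe: 2 codons.
2 × 1 × 2 × 2 = 8.

8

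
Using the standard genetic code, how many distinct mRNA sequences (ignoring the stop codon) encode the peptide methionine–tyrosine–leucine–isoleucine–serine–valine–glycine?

3456

Met: 1 codon.
Tyr: 2 codons.
Leu: 6 codons.
Ile: 3 codons.
Ser: 6 codons.
Val: 4 codons.
Gly: 4 codons.
1 × 2 × 6 × 3 × 6 × 4 × 4 = 3456.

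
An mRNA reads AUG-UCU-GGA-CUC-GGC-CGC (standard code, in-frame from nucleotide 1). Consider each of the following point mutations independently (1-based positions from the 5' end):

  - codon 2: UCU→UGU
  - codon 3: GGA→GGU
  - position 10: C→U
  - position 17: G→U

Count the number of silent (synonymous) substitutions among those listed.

Codon 2: UCU (Ser) → UGU (Cys) — missense.
Codon 3: GGA (Gly) → GGU (Gly) — synonymous.
Codon 4: CUC (Leu) → UUC (Phe) — missense.
Codon 6: CGC (Arg) → CUC (Leu) — missense.
Synonymous: 1 of 4.

1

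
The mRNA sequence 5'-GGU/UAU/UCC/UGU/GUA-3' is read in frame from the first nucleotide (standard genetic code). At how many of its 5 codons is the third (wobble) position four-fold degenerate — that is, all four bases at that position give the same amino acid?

Codon 1 GGU (Gly): third position 4-fold.
Codon 2 UAU (Tyr): third position 2-fold.
Codon 3 UCC (Ser): third position 4-fold.
Codon 4 UGU (Cys): third position 2-fold.
Codon 5 GUA (Val): third position 4-fold.
Four-fold degenerate third positions: 3.

3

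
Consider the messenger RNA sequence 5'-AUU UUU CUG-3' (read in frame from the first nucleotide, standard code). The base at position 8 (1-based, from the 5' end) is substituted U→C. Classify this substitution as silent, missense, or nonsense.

missense

Position 8 falls in codon 3: CUG → Leu.
After the substitution the codon is CCG → Pro.
Leu ≠ Pro, so this is a missense mutation.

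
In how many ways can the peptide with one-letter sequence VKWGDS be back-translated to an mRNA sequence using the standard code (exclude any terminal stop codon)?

384

Val: 4 codons.
Lys: 2 codons.
Trp: 1 codon.
Gly: 4 codons.
Asp: 2 codons.
Ser: 6 codons.
4 × 2 × 1 × 4 × 2 × 6 = 384.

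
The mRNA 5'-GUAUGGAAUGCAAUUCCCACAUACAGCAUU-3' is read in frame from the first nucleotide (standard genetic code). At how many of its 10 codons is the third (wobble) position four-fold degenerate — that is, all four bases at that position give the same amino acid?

4

Codon 1 GUA (Val): third position 4-fold.
Codon 2 UGG (Trp): third position 1-fold.
Codon 3 AAU (Asn): third position 2-fold.
Codon 4 GCA (Ala): third position 4-fold.
Codon 5 AUU (Ile): third position 3-fold.
Codon 6 CCC (Pro): third position 4-fold.
Codon 7 ACA (Thr): third position 4-fold.
Codon 8 UAC (Tyr): third position 2-fold.
Codon 9 AGC (Ser): third position 2-fold.
Codon 10 AUU (Ile): third position 3-fold.
Four-fold degenerate third positions: 4.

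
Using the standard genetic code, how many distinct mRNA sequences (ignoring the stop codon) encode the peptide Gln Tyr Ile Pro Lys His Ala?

Gln: 2 codons.
Tyr: 2 codons.
Ile: 3 codons.
Pro: 4 codons.
Lys: 2 codons.
His: 2 codons.
Ala: 4 codons.
2 × 2 × 3 × 4 × 2 × 2 × 4 = 768.

768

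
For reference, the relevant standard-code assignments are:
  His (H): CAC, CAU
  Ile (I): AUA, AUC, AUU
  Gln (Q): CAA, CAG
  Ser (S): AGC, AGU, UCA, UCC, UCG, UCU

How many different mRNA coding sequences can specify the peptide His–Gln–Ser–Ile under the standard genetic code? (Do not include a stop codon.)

His: 2 codons.
Gln: 2 codons.
Ser: 6 codons.
Ile: 3 codons.
2 × 2 × 6 × 3 = 72.

72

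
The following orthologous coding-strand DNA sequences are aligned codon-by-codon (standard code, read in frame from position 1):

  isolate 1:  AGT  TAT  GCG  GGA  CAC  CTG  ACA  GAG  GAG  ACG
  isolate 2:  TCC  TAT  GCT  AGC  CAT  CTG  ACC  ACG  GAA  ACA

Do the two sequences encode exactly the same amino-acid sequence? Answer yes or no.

Codon 1: AGT Ser / TCC Ser — synonymous.
Codon 2: TAT Tyr / TAT Tyr — identical.
Codon 3: GCG Ala / GCT Ala — synonymous.
Codon 4: GGA Gly / AGC Ser — nonsynonymous.
Codon 5: CAC His / CAT His — synonymous.
Codon 6: CTG Leu / CTG Leu — identical.
Codon 7: ACA Thr / ACC Thr — synonymous.
Codon 8: GAG Glu / ACG Thr — nonsynonymous.
Codon 9: GAG Glu / GAA Glu — synonymous.
Codon 10: ACG Thr / ACA Thr — synonymous.
Nonsynonymous differences: 2 → different protein.

no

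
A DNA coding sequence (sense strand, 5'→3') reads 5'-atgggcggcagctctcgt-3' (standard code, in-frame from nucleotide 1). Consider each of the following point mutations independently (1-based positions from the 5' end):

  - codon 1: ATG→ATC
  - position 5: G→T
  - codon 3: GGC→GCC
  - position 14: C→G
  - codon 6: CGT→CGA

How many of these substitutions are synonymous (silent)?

1

Codon 1: ATG (Met) → ATC (Ile) — missense.
Codon 2: GGC (Gly) → GTC (Val) — missense.
Codon 3: GGC (Gly) → GCC (Ala) — missense.
Codon 5: TCT (Ser) → TGT (Cys) — missense.
Codon 6: CGT (Arg) → CGA (Arg) — synonymous.
Synonymous: 1 of 5.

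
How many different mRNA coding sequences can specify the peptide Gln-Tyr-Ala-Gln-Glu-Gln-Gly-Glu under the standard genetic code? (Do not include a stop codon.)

1024

Gln: 2 codons.
Tyr: 2 codons.
Ala: 4 codons.
Gln: 2 codons.
Glu: 2 codons.
Gln: 2 codons.
Gly: 4 codons.
Glu: 2 codons.
2 × 2 × 4 × 2 × 2 × 2 × 4 × 2 = 1024.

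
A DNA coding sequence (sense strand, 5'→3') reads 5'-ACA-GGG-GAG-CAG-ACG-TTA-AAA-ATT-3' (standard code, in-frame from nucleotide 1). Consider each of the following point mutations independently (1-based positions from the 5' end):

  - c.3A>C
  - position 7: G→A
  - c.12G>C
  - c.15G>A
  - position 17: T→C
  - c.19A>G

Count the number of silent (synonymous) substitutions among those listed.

Codon 1: ACA (Thr) → ACC (Thr) — synonymous.
Codon 3: GAG (Glu) → AAG (Lys) — missense.
Codon 4: CAG (Gln) → CAC (His) — missense.
Codon 5: ACG (Thr) → ACA (Thr) — synonymous.
Codon 6: TTA (Leu) → TCA (Ser) — missense.
Codon 7: AAA (Lys) → GAA (Glu) — missense.
Synonymous: 2 of 6.

2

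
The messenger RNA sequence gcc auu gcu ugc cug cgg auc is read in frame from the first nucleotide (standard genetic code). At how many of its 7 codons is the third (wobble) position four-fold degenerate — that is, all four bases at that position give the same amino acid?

Codon 1 GCC (Ala): third position 4-fold.
Codon 2 AUU (Ile): third position 3-fold.
Codon 3 GCU (Ala): third position 4-fold.
Codon 4 UGC (Cys): third position 2-fold.
Codon 5 CUG (Leu): third position 4-fold.
Codon 6 CGG (Arg): third position 4-fold.
Codon 7 AUC (Ile): third position 3-fold.
Four-fold degenerate third positions: 4.

4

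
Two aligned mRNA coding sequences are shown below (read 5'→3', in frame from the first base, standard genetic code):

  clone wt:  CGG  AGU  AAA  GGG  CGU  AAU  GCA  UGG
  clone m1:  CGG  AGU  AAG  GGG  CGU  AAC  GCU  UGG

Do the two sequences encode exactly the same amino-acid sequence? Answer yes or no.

Codon 1: CGG Arg / CGG Arg — identical.
Codon 2: AGU Ser / AGU Ser — identical.
Codon 3: AAA Lys / AAG Lys — synonymous.
Codon 4: GGG Gly / GGG Gly — identical.
Codon 5: CGU Arg / CGU Arg — identical.
Codon 6: AAU Asn / AAC Asn — synonymous.
Codon 7: GCA Ala / GCU Ala — synonymous.
Codon 8: UGG Trp / UGG Trp — identical.
Nonsynonymous differences: 0 → same protein.

yes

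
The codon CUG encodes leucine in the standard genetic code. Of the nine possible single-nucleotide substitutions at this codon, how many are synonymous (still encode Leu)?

4

Position 1: UUG → 1 synonymous.
Position 2: none → 0 synonymous.
Position 3: CUU, CUC, CUA → 3 synonymous.
Total: 1 + 0 + 3 = 4.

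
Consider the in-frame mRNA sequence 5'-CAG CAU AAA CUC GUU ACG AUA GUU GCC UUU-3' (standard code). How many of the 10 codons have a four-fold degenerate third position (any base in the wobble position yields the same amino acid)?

Codon 1 CAG (Gln): third position 2-fold.
Codon 2 CAU (His): third position 2-fold.
Codon 3 AAA (Lys): third position 2-fold.
Codon 4 CUC (Leu): third position 4-fold.
Codon 5 GUU (Val): third position 4-fold.
Codon 6 ACG (Thr): third position 4-fold.
Codon 7 AUA (Ile): third position 3-fold.
Codon 8 GUU (Val): third position 4-fold.
Codon 9 GCC (Ala): third position 4-fold.
Codon 10 UUU (Phe): third position 2-fold.
Four-fold degenerate third positions: 5.

5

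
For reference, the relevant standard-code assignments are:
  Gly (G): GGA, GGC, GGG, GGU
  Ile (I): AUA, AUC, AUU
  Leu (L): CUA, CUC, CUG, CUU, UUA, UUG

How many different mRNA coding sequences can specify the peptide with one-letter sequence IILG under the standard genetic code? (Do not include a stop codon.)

216

Ile: 3 codons.
Ile: 3 codons.
Leu: 6 codons.
Gly: 4 codons.
3 × 3 × 6 × 4 = 216.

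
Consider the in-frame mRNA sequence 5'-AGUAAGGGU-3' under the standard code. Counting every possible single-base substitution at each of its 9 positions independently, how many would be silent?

Codon 1 (AGU, Ser): 1 synonymous substitution.
Codon 2 (AAG, Lys): 1 synonymous substitution.
Codon 3 (GGU, Gly): 3 synonymous substitutions.
Total: 1 + 1 + 3 = 5.

5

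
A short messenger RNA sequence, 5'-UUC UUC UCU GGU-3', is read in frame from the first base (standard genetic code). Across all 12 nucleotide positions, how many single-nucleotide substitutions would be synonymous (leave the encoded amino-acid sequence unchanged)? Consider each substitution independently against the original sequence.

Codon 1 (UUC, Phe): 1 synonymous substitution.
Codon 2 (UUC, Phe): 1 synonymous substitution.
Codon 3 (UCU, Ser): 3 synonymous substitutions.
Codon 4 (GGU, Gly): 3 synonymous substitutions.
Total: 1 + 1 + 3 + 3 = 8.

8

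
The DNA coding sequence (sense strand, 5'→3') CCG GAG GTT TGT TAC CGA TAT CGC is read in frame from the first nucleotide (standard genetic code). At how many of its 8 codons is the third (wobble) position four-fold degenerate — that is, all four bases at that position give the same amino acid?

Codon 1 CCG (Pro): third position 4-fold.
Codon 2 GAG (Glu): third position 2-fold.
Codon 3 GTT (Val): third position 4-fold.
Codon 4 TGT (Cys): third position 2-fold.
Codon 5 TAC (Tyr): third position 2-fold.
Codon 6 CGA (Arg): third position 4-fold.
Codon 7 TAT (Tyr): third position 2-fold.
Codon 8 CGC (Arg): third position 4-fold.
Four-fold degenerate third positions: 4.

4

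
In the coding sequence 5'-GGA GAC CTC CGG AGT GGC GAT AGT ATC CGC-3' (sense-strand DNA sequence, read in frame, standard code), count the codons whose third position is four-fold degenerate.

5

Codon 1 GGA (Gly): third position 4-fold.
Codon 2 GAC (Asp): third position 2-fold.
Codon 3 CTC (Leu): third position 4-fold.
Codon 4 CGG (Arg): third position 4-fold.
Codon 5 AGT (Ser): third position 2-fold.
Codon 6 GGC (Gly): third position 4-fold.
Codon 7 GAT (Asp): third position 2-fold.
Codon 8 AGT (Ser): third position 2-fold.
Codon 9 ATC (Ile): third position 3-fold.
Codon 10 CGC (Arg): third position 4-fold.
Four-fold degenerate third positions: 5.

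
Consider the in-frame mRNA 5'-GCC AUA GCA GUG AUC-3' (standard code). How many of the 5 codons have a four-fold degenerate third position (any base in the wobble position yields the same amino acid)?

3

Codon 1 GCC (Ala): third position 4-fold.
Codon 2 AUA (Ile): third position 3-fold.
Codon 3 GCA (Ala): third position 4-fold.
Codon 4 GUG (Val): third position 4-fold.
Codon 5 AUC (Ile): third position 3-fold.
Four-fold degenerate third positions: 3.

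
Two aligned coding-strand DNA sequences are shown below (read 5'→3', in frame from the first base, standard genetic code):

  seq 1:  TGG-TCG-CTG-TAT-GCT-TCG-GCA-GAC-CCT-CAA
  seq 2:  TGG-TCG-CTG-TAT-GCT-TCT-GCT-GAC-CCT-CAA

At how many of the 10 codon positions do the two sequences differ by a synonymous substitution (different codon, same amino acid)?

2

Codon 1: TGG Trp / TGG Trp — identical.
Codon 2: TCG Ser / TCG Ser — identical.
Codon 3: CTG Leu / CTG Leu — identical.
Codon 4: TAT Tyr / TAT Tyr — identical.
Codon 5: GCT Ala / GCT Ala — identical.
Codon 6: TCG Ser / TCT Ser — synonymous.
Codon 7: GCA Ala / GCT Ala — synonymous.
Codon 8: GAC Asp / GAC Asp — identical.
Codon 9: CCT Pro / CCT Pro — identical.
Codon 10: CAA Gln / CAA Gln — identical.
Synonymous differences: 2.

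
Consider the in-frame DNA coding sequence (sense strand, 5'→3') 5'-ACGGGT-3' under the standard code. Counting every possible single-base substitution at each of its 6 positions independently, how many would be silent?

6

Codon 1 (ACG, Thr): 3 synonymous substitutions.
Codon 2 (GGT, Gly): 3 synonymous substitutions.
Total: 3 + 3 = 6.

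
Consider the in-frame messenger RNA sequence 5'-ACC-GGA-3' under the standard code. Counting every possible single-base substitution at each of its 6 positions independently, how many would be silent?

6

Codon 1 (ACC, Thr): 3 synonymous substitutions.
Codon 2 (GGA, Gly): 3 synonymous substitutions.
Total: 3 + 3 = 6.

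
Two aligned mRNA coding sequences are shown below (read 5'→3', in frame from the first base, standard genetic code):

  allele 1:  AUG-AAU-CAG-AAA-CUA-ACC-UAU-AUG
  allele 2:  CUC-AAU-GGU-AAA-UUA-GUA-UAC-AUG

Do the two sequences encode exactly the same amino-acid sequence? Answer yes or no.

no

Codon 1: AUG Met / CUC Leu — nonsynonymous.
Codon 2: AAU Asn / AAU Asn — identical.
Codon 3: CAG Gln / GGU Gly — nonsynonymous.
Codon 4: AAA Lys / AAA Lys — identical.
Codon 5: CUA Leu / UUA Leu — synonymous.
Codon 6: ACC Thr / GUA Val — nonsynonymous.
Codon 7: UAU Tyr / UAC Tyr — synonymous.
Codon 8: AUG Met / AUG Met — identical.
Nonsynonymous differences: 3 → different protein.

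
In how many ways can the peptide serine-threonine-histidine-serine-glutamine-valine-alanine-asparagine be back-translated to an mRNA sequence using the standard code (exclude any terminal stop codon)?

18432

Ser: 6 codons.
Thr: 4 codons.
His: 2 codons.
Ser: 6 codons.
Gln: 2 codons.
Val: 4 codons.
Ala: 4 codons.
Asn: 2 codons.
6 × 4 × 2 × 6 × 2 × 4 × 4 × 2 = 18432.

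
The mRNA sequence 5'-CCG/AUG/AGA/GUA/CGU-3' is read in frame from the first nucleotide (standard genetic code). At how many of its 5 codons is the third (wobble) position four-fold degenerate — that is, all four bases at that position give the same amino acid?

3

Codon 1 CCG (Pro): third position 4-fold.
Codon 2 AUG (Met): third position 1-fold.
Codon 3 AGA (Arg): third position 2-fold.
Codon 4 GUA (Val): third position 4-fold.
Codon 5 CGU (Arg): third position 4-fold.
Four-fold degenerate third positions: 3.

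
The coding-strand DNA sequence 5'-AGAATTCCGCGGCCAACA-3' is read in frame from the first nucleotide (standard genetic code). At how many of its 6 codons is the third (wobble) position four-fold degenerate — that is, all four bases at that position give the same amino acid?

4

Codon 1 AGA (Arg): third position 2-fold.
Codon 2 ATT (Ile): third position 3-fold.
Codon 3 CCG (Pro): third position 4-fold.
Codon 4 CGG (Arg): third position 4-fold.
Codon 5 CCA (Pro): third position 4-fold.
Codon 6 ACA (Thr): third position 4-fold.
Four-fold degenerate third positions: 4.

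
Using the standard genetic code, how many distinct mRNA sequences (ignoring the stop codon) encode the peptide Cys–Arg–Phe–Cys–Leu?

Cys: 2 codons.
Arg: 6 codons.
Phe: 2 codons.
Cys: 2 codons.
Leu: 6 codons.
2 × 6 × 2 × 2 × 6 = 288.

288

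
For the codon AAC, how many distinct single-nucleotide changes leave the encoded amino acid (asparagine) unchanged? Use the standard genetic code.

1

Position 1: none → 0 synonymous.
Position 2: none → 0 synonymous.
Position 3: AAT → 1 synonymous.
Total: 0 + 0 + 1 = 1.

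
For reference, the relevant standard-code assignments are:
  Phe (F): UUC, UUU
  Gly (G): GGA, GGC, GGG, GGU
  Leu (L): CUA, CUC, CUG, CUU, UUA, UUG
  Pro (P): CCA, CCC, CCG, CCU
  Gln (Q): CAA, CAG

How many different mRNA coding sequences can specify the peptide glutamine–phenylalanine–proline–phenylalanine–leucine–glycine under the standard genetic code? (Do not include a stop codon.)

Gln: 2 codons.
Phe: 2 codons.
Pro: 4 codons.
Phe: 2 codons.
Leu: 6 codons.
Gly: 4 codons.
2 × 2 × 4 × 2 × 6 × 4 = 768.

768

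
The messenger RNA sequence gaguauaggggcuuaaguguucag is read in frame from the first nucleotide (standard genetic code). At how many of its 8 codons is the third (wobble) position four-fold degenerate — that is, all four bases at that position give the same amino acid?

Codon 1 GAG (Glu): third position 2-fold.
Codon 2 UAU (Tyr): third position 2-fold.
Codon 3 AGG (Arg): third position 2-fold.
Codon 4 GGC (Gly): third position 4-fold.
Codon 5 UUA (Leu): third position 2-fold.
Codon 6 AGU (Ser): third position 2-fold.
Codon 7 GUU (Val): third position 4-fold.
Codon 8 CAG (Gln): third position 2-fold.
Four-fold degenerate third positions: 2.

2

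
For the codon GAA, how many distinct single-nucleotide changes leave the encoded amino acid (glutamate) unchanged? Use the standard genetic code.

1

Position 1: none → 0 synonymous.
Position 2: none → 0 synonymous.
Position 3: GAG → 1 synonymous.
Total: 0 + 0 + 1 = 1.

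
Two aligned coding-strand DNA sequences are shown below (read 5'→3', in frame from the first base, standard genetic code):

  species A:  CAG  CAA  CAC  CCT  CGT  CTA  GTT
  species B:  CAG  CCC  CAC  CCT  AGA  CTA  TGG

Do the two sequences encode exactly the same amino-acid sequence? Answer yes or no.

Codon 1: CAG Gln / CAG Gln — identical.
Codon 2: CAA Gln / CCC Pro — nonsynonymous.
Codon 3: CAC His / CAC His — identical.
Codon 4: CCT Pro / CCT Pro — identical.
Codon 5: CGT Arg / AGA Arg — synonymous.
Codon 6: CTA Leu / CTA Leu — identical.
Codon 7: GTT Val / TGG Trp — nonsynonymous.
Nonsynonymous differences: 2 → different protein.

no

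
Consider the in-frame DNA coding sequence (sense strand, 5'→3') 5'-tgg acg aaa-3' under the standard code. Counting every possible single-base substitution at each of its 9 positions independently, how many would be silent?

Codon 1 (TGG, Trp): 0 synonymous substitutions.
Codon 2 (ACG, Thr): 3 synonymous substitutions.
Codon 3 (AAA, Lys): 1 synonymous substitution.
Total: 0 + 3 + 1 = 4.

4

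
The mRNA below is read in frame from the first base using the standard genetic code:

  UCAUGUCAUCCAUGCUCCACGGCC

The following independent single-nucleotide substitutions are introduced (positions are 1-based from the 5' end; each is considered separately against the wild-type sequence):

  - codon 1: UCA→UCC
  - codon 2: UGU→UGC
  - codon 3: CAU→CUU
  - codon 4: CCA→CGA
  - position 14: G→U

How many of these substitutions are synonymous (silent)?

Codon 1: UCA (Ser) → UCC (Ser) — synonymous.
Codon 2: UGU (Cys) → UGC (Cys) — synonymous.
Codon 3: CAU (His) → CUU (Leu) — missense.
Codon 4: CCA (Pro) → CGA (Arg) — missense.
Codon 5: UGC (Cys) → UUC (Phe) — missense.
Synonymous: 2 of 5.

2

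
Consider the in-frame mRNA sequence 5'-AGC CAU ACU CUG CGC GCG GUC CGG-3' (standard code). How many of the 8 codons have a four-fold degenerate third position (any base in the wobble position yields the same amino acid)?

6

Codon 1 AGC (Ser): third position 2-fold.
Codon 2 CAU (His): third position 2-fold.
Codon 3 ACU (Thr): third position 4-fold.
Codon 4 CUG (Leu): third position 4-fold.
Codon 5 CGC (Arg): third position 4-fold.
Codon 6 GCG (Ala): third position 4-fold.
Codon 7 GUC (Val): third position 4-fold.
Codon 8 CGG (Arg): third position 4-fold.
Four-fold degenerate third positions: 6.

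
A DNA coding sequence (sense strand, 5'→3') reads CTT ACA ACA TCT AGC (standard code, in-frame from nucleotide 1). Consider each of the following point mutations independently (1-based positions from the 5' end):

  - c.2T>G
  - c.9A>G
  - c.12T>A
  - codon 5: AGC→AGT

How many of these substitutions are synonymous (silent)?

3

Codon 1: CTT (Leu) → CGT (Arg) — missense.
Codon 3: ACA (Thr) → ACG (Thr) — synonymous.
Codon 4: TCT (Ser) → TCA (Ser) — synonymous.
Codon 5: AGC (Ser) → AGT (Ser) — synonymous.
Synonymous: 3 of 4.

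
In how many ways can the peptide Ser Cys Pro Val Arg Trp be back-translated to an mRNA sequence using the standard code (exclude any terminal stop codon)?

1152

Ser: 6 codons.
Cys: 2 codons.
Pro: 4 codons.
Val: 4 codons.
Arg: 6 codons.
Trp: 1 codon.
6 × 2 × 4 × 4 × 6 × 1 = 1152.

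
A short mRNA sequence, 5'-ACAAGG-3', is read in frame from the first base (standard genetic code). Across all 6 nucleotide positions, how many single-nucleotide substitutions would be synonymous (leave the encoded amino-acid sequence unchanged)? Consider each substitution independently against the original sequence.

Codon 1 (ACA, Thr): 3 synonymous substitutions.
Codon 2 (AGG, Arg): 2 synonymous substitutions.
Total: 3 + 2 = 5.

5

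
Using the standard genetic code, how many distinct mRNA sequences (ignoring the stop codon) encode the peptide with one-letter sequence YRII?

108

Tyr: 2 codons.
Arg: 6 codons.
Ile: 3 codons.
Ile: 3 codons.
2 × 6 × 3 × 3 = 108.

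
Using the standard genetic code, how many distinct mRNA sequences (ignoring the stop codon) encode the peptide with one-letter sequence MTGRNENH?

1536

Met: 1 codon.
Thr: 4 codons.
Gly: 4 codons.
Arg: 6 codons.
Asn: 2 codons.
Glu: 2 codons.
Asn: 2 codons.
His: 2 codons.
1 × 4 × 4 × 6 × 2 × 2 × 2 × 2 = 1536.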